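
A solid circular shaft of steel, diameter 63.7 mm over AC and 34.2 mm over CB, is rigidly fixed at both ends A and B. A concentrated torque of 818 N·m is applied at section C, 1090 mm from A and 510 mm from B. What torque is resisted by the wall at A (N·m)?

Compatibility: T_A·a/J_AC = T_B·b/J_CB with T_A + T_B = T₀.
J_AC = 1.62×10^-6 m⁴, J_CB = 1.34×10^-7 m⁴, so T_A = T₀·(J_AC/a)/((J_AC/a)+(J_CB/b)) = 694.6 N·m, T_B = 123.4 N·m.

695 N·m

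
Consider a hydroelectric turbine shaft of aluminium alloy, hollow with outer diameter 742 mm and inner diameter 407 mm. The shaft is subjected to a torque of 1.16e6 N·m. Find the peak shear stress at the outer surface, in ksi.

J = π(d_o⁴ − d_i⁴)/32 = π(0.742⁴ − 0.407⁴)/32 = 0.02706 m⁴.
τ_max = T·r/J = 1.160e6 × 0.371 / 0.02706 = 1.590×10^7 Pa.

2.31 ksi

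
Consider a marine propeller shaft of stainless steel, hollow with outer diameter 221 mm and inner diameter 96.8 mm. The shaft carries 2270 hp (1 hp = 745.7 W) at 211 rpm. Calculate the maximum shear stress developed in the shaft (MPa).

37.5 MPa

ω = 2π·211/60 = 22.10 rad/s, so T = P/ω = 2270×745.7 / 22.10 = 76610 N·m.
J = π(d_o⁴ − d_i⁴)/32 = π(0.221⁴ − 0.0968⁴)/32 = 2.256×10^-4 m⁴.
τ_max = T·r/J = 76610 × 0.111 / 2.256×10^-4 = 3.753×10^7 Pa.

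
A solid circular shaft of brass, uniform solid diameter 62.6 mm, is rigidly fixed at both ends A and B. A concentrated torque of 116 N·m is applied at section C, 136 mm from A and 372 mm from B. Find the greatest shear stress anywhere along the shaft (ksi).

With uniform GJ and both ends fixed, compatibility θ_AC = θ_CB gives T_A·a = T_B·b, together with T_A + T_B = T₀.
T_A = T₀·b/(a+b) = 116.0·372/508.0 = 84.94 N·m; T_B = 31.06 N·m.
τ in each portion: τ_AC = 1.76×10^6 Pa, τ_CB = 6.45×10^5 Pa; maximum is in AC.
τ_max = T_AC·r/J = 84.94·0.0313/1.51×10^-6 = 1.764×10^6 Pa.

0.256 ksi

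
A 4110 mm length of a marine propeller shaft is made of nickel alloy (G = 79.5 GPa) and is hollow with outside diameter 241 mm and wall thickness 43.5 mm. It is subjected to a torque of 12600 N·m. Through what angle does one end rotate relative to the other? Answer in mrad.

2.36 mrad

J = π(d_o⁴ − d_i⁴)/32 = π(0.241⁴ − 0.154⁴)/32 = 2.760×10^-4 m⁴.
θ = T·L/(G·J) = 12600 × 4.11 / (79.5×10⁹ × 2.760×10^-4) = 2.360×10^-3 rad.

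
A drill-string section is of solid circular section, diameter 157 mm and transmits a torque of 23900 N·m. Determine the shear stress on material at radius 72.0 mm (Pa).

J = πd⁴/32 = π(0.157)⁴/32 = 5.965×10^-5 m⁴.
Shear stress varies linearly with radius: τ = T·r/J = 23900 × 0.0720 / 5.965×10^-5 = 2.885×10^7 Pa.

2.88e7 Pa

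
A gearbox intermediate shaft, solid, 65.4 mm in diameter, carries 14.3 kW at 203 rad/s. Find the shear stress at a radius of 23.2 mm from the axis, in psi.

132 psi

ω = 203 rad/s, so T = P/ω = 14.3×10³ / 203.0 = 70.44 N·m.
J = πd⁴/32 = π(0.0654)⁴/32 = 1.796×10^-6 m⁴.
Shear stress varies linearly with radius: τ = T·r/J = 70.44 × 0.0232 / 1.796×10^-6 = 9.099×10^5 Pa.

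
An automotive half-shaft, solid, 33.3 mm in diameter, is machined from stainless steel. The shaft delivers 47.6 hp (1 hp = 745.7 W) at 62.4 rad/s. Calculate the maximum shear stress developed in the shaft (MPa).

ω = 62.4 rad/s, so T = P/ω = 47.6×745.7 / 62.40 = 568.8 N·m.
J = πd⁴/32 = π(0.0333)⁴/32 = 1.207×10^-7 m⁴.
τ_max = T·r/J = 568.8 × 0.0166 / 1.207×10^-7 = 7.846×10^7 Pa.

78.5 MPa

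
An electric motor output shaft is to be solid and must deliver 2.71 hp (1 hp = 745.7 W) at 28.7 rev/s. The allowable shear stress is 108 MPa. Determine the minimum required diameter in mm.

ω = 2π·28.7 = 180.3 rad/s, so T = P/ω = 2.71×745.7 / 180.3 = 11.21 N·m.
For a solid shaft τ_max = 16T/(πd³), so d = (16T/(π τ_allow))^(1/3) = (16·11.21/(π·1.08×10^8))^(1/3) = 0.008085 m.

8.08 mm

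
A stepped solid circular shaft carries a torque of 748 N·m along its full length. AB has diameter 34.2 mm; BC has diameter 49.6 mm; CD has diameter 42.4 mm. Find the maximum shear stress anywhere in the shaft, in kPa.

95200 kPa

Under the same torque, τ_max = 16T/(πd³) is largest where d is smallest — segment AB (d = 34.2 mm).
τ_max = 16·748.0/(π·(0.0342)³) = 9.523×10^7 Pa.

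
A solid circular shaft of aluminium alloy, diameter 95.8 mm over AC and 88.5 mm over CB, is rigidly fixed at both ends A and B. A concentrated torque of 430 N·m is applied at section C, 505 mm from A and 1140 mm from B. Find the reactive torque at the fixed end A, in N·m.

Compatibility: T_A·a/J_AC = T_B·b/J_CB with T_A + T_B = T₀.
J_AC = 8.27×10^-6 m⁴, J_CB = 6.02×10^-6 m⁴, so T_A = T₀·(J_AC/a)/((J_AC/a)+(J_CB/b)) = 325.1 N·m, T_B = 104.9 N·m.

325 N·m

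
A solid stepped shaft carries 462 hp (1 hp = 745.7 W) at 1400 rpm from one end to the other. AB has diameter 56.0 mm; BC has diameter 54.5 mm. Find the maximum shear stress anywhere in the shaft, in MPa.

73.9 MPa

ω = 2π·1400/60 = 146.6 rad/s, so T = P/ω = 462×745.7 / 146.6 = 2350 N·m.
Under the same torque, τ_max = 16T/(πd³) is largest where d is smallest — segment BC (d = 54.5 mm).
τ_max = 16·2350/(π·(0.0545)³) = 7.393×10^7 Pa.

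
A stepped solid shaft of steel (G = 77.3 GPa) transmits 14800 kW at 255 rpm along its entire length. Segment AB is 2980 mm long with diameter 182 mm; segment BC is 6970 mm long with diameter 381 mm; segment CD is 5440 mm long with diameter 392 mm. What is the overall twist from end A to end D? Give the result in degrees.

ω = 2π·255/60 = 26.70 rad/s, so T = P/ω = 14800×10³ / 26.70 = 554200 N·m.
J_AB = π(0.182)⁴/32 = 1.08×10^-4 m⁴; J_BC = π(0.381)⁴/32 = 2.07×10^-3 m⁴; J_CD = π(0.392)⁴/32 = 2.32×10^-3 m⁴.
θ = (T/G)·Σ L_i/J_i = (554200/77.3×10⁹)·(2.98/1.08×10^-4 + 6.97/2.07×10^-3 + 5.44/2.32×10^-3) = 0.2393 rad.

13.7°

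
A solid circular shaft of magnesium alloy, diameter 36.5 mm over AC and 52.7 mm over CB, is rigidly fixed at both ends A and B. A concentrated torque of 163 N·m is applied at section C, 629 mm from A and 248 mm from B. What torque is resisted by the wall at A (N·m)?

Compatibility: T_A·a/J_AC = T_B·b/J_CB with T_A + T_B = T₀.
J_AC = 1.74×10^-7 m⁴, J_CB = 7.57×10^-7 m⁴, so T_A = T₀·(J_AC/a)/((J_AC/a)+(J_CB/b)) = 13.56 N·m, T_B = 149.4 N·m.

13.6 N·m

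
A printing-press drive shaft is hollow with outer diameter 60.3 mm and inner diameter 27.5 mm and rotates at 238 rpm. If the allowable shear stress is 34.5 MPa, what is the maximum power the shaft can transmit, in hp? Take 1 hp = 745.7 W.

47.5 hp

J = π(d_o⁴ − d_i⁴)/32 = π(0.0603⁴ − 0.0275⁴)/32 = 1.242×10^-6 m⁴.
T_max = τ_allow·J/r = 3.45×10^7 × 1.242×10^-6 / 0.0301 = 1421 N·m.
ω = 2π·238/60 = 24.92 rad/s, so P_max = T_max·ω = 3.542×10^4 W.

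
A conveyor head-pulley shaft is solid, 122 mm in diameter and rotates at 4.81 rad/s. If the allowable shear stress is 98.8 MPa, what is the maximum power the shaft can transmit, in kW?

J = πd⁴/32 = π(0.122)⁴/32 = 2.175×10^-5 m⁴.
T_max = τ_allow·J/r = 9.88×10^7 × 2.175×10^-5 / 0.0610 = 35230 N·m.
ω = 4.81 rad/s, so P_max = T_max·ω = 1.694×10^5 W.

169 kW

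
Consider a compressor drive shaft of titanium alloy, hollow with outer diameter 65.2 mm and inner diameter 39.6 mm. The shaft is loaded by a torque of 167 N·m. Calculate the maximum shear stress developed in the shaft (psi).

515 psi

J = π(d_o⁴ − d_i⁴)/32 = π(0.0652⁴ − 0.0396⁴)/32 = 1.533×10^-6 m⁴.
τ_max = T·r/J = 167.0 × 0.0326 / 1.533×10^-6 = 3.552×10^6 Pa.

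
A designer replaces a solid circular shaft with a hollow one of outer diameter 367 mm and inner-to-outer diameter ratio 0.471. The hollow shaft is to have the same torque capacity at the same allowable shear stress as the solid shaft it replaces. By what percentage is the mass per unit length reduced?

19.5 %

Equal τ_max and T ⇒ the solid shaft needs d_s³ = d_o³(1−k⁴), so d_s = 367·(1−0.471⁴)^(1/3) = 360.9 mm.
Area ratio A_h/A_s = d_o²(1−k²)/d_s² = (1−k²)/(1−k⁴)^(2/3) = 0.8048.
Mass saving = 1 − 0.8048 = 19.5 %.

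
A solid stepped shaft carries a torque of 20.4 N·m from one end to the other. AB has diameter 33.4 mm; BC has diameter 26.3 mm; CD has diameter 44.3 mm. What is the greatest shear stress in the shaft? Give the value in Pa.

Under the same torque, τ_max = 16T/(πd³) is largest where d is smallest — segment BC (d = 26.3 mm).
τ_max = 16·20.40/(π·(0.0263)³) = 5.711×10^6 Pa.

5.71e6 Pa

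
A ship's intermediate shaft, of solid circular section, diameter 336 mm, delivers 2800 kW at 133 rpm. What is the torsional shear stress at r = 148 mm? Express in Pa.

ω = 2π·133/60 = 13.93 rad/s, so T = P/ω = 2800×10³ / 13.93 = 201000 N·m.
J = πd⁴/32 = π(0.336)⁴/32 = 1.251×10^-3 m⁴.
Shear stress varies linearly with radius: τ = T·r/J = 201000 × 0.148 / 1.251×10^-3 = 2.378×10^7 Pa.

2.38e7 Pa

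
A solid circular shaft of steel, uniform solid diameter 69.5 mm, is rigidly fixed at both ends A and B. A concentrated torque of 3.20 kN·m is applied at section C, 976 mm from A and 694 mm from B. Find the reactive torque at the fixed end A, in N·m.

1330 N·m

With uniform GJ and both ends fixed, compatibility θ_AC = θ_CB gives T_A·a = T_B·b, together with T_A + T_B = T₀.
T_A = T₀·b/(a+b) = 3200·694/1670 = 1330 N·m; T_B = 1870 N·m.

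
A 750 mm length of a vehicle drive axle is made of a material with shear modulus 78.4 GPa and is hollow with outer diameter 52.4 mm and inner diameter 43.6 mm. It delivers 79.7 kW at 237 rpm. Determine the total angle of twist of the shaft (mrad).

79.7 mrad

ω = 2π·237/60 = 24.82 rad/s, so T = P/ω = 79.7×10³ / 24.82 = 3211 N·m.
J = π(d_o⁴ − d_i⁴)/32 = π(0.0524⁴ − 0.0436⁴)/32 = 3.854×10^-7 m⁴.
θ = T·L/(G·J) = 3211 × 0.750 / (78.4×10⁹ × 3.854×10^-7) = 0.07971 rad.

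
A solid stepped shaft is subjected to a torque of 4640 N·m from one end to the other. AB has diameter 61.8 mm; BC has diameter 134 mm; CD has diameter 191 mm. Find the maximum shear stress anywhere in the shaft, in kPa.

Under the same torque, τ_max = 16T/(πd³) is largest where d is smallest — segment AB (d = 61.8 mm).
τ_max = 16·4640/(π·(0.0618)³) = 1.001×10^8 Pa.

100000 kPa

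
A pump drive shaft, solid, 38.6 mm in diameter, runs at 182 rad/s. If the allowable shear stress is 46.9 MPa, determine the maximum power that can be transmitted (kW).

96.4 kW

J = πd⁴/32 = π(0.0386)⁴/32 = 2.179×10^-7 m⁴.
T_max = τ_allow·J/r = 4.69×10^7 × 2.179×10^-7 / 0.0193 = 529.6 N·m.
ω = 182 rad/s, so P_max = T_max·ω = 9.639×10^4 W.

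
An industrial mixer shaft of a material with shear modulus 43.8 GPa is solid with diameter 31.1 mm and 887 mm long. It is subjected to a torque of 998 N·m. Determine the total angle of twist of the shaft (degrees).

J = πd⁴/32 = π(0.0311)⁴/32 = 9.184×10^-8 m⁴.
θ = T·L/(G·J) = 998.0 × 0.887 / (43.8×10⁹ × 9.184×10^-8) = 0.2201 rad.

12.6°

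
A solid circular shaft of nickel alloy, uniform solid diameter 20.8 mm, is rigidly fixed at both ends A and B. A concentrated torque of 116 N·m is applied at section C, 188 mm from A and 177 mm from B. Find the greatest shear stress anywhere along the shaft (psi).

4900 psi

With uniform GJ and both ends fixed, compatibility θ_AC = θ_CB gives T_A·a = T_B·b, together with T_A + T_B = T₀.
T_A = T₀·b/(a+b) = 116.0·177/365.0 = 56.25 N·m; T_B = 59.75 N·m.
τ in each portion: τ_AC = 3.18×10^7 Pa, τ_CB = 3.38×10^7 Pa; maximum is in CB.
τ_max = T_CB·r/J = 59.75·0.0104/1.84×10^-8 = 3.381×10^7 Pa.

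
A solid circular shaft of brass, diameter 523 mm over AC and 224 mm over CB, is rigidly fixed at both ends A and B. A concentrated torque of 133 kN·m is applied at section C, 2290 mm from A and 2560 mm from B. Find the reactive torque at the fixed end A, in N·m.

Compatibility: T_A·a/J_AC = T_B·b/J_CB with T_A + T_B = T₀.
J_AC = 7.35×10^-3 m⁴, J_CB = 2.47×10^-4 m⁴, so T_A = T₀·(J_AC/a)/((J_AC/a)+(J_CB/b)) = 129100 N·m, T_B = 3886 N·m.

129000 N·m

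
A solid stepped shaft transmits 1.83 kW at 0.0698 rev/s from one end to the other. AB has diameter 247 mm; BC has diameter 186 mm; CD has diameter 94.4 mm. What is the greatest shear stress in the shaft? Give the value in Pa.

ω = 2π·0.0698 = 0.4386 rad/s, so T = P/ω = 1.83×10³ / 0.4386 = 4173 N·m.
Under the same torque, τ_max = 16T/(πd³) is largest where d is smallest — segment CD (d = 94.4 mm).
τ_max = 16·4173/(π·(0.0944)³) = 2.526×10^7 Pa.

2.53e7 Pa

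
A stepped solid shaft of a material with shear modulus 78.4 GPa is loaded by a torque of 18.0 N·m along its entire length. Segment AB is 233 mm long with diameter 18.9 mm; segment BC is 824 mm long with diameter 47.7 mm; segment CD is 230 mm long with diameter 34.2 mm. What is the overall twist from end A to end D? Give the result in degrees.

0.289°

J_AB = π(0.0189)⁴/32 = 1.25×10^-8 m⁴; J_BC = π(0.0477)⁴/32 = 5.08×10^-7 m⁴; J_CD = π(0.0342)⁴/32 = 1.34×10^-7 m⁴.
θ = (T/G)·Σ L_i/J_i = (18.00/78.4×10⁹)·(0.233/1.25×10^-8 + 0.824/5.08×10^-7 + 0.230/1.34×10^-7) = 5.036×10^-3 rad.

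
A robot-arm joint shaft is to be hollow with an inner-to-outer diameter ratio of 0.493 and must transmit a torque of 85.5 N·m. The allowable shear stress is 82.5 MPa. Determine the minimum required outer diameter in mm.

17.8 mm

For a hollow shaft with d_i/d_o = 0.493: τ_max = 16T/(π d_o³ (1−k⁴)), so d_o = [16T/(π τ_allow (1−k⁴))]^(1/3) = [16·85.50/(π·8.25×10^7·0.9409)]^(1/3) = 0.01777 m.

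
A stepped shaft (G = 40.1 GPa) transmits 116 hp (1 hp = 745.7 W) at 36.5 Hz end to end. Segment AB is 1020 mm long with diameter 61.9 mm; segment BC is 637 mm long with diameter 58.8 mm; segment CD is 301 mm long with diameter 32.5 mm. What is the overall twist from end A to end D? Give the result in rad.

0.0376 rad

ω = 2π·36.5 = 229.3 rad/s, so T = P/ω = 116×745.7 / 229.3 = 377.2 N·m.
J_AB = π(0.0619)⁴/32 = 1.44×10^-6 m⁴; J_BC = π(0.0588)⁴/32 = 1.17×10^-6 m⁴; J_CD = π(0.0325)⁴/32 = 1.10×10^-7 m⁴.
θ = (T/G)·Σ L_i/J_i = (377.2/40.1×10⁹)·(1.02/1.44×10^-6 + 0.637/1.17×10^-6 + 0.301/1.10×10^-7) = 0.03761 rad.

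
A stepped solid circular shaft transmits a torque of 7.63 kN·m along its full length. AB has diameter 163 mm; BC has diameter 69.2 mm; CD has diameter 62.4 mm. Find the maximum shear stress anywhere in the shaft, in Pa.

Under the same torque, τ_max = 16T/(πd³) is largest where d is smallest — segment CD (d = 62.4 mm).
τ_max = 16·7630/(π·(0.0624)³) = 1.599×10^8 Pa.

1.60e8 Pa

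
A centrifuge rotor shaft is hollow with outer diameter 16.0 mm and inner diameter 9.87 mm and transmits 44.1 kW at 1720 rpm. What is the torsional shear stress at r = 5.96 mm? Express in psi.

38500 psi

ω = 2π·1720/60 = 180.1 rad/s, so T = P/ω = 44.1×10³ / 180.1 = 244.8 N·m.
J = π(d_o⁴ − d_i⁴)/32 = π(0.0160⁴ − 0.00987⁴)/32 = 5.502×10^-9 m⁴.
Shear stress varies linearly with radius: τ = T·r/J = 244.8 × 0.00596 / 5.502×10^-9 = 2.652×10^8 Pa.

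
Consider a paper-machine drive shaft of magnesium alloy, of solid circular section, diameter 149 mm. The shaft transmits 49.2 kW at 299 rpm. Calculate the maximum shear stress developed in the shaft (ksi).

ω = 2π·299/60 = 31.31 rad/s, so T = P/ω = 49.2×10³ / 31.31 = 1571 N·m.
J = πd⁴/32 = π(0.149)⁴/32 = 4.839×10^-5 m⁴.
τ_max = T·r/J = 1571 × 0.0745 / 4.839×10^-5 = 2.419×10^6 Pa.

0.351 ksi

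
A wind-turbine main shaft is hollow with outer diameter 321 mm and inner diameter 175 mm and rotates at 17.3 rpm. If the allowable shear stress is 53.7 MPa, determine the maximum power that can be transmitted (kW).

576 kW

J = π(d_o⁴ − d_i⁴)/32 = π(0.321⁴ − 0.175⁴)/32 = 9.503×10^-4 m⁴.
T_max = τ_allow·J/r = 5.37×10^7 × 9.503×10^-4 / 0.161 = 317900 N·m.
ω = 2π·17.3/60 = 1.812 rad/s, so P_max = T_max·ω = 5.760×10^5 W.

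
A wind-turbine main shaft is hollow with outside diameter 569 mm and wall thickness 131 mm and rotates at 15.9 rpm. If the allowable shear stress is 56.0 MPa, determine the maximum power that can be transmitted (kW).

J = π(d_o⁴ − d_i⁴)/32 = π(0.569⁴ − 0.307⁴)/32 = 9.419×10^-3 m⁴.
T_max = τ_allow·J/r = 5.60×10^7 × 9.419×10^-3 / 0.284 = 1.854e6 N·m.
ω = 2π·15.9/60 = 1.665 rad/s, so P_max = T_max·ω = 3.087×10^6 W.

3090 kW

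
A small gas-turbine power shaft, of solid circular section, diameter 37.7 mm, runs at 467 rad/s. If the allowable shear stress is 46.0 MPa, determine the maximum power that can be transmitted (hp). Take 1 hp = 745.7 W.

303 hp

J = πd⁴/32 = π(0.0377)⁴/32 = 1.983×10^-7 m⁴.
T_max = τ_allow·J/r = 4.60×10^7 × 1.983×10^-7 / 0.0189 = 484.0 N·m.
ω = 467 rad/s, so P_max = T_max·ω = 2.260×10^5 W.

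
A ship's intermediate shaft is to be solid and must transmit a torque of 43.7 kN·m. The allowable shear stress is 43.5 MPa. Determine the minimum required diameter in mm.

172 mm

For a solid shaft τ_max = 16T/(πd³), so d = (16T/(π τ_allow))^(1/3) = (16·43700/(π·4.35×10^7))^(1/3) = 0.1723 m.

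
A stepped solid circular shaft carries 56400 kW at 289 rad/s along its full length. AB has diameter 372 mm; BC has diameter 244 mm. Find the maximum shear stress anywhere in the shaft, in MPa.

68.4 MPa

ω = 289 rad/s, so T = P/ω = 56400×10³ / 289.0 = 195200 N·m.
Under the same torque, τ_max = 16T/(πd³) is largest where d is smallest — segment BC (d = 244 mm).
τ_max = 16·195200/(π·(0.244)³) = 6.842×10^7 Pa.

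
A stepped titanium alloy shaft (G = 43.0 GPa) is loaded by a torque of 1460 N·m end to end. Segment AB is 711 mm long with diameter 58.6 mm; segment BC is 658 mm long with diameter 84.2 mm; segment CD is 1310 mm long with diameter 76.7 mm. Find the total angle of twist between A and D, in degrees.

2.20°

J_AB = π(0.0586)⁴/32 = 1.16×10^-6 m⁴; J_BC = π(0.0842)⁴/32 = 4.93×10^-6 m⁴; J_CD = π(0.0767)⁴/32 = 3.40×10^-6 m⁴.
θ = (T/G)·Σ L_i/J_i = (1460/43.0×10⁹)·(0.711/1.16×10^-6 + 0.658/4.93×10^-6 + 1.31/3.40×10^-6) = 0.03847 rad.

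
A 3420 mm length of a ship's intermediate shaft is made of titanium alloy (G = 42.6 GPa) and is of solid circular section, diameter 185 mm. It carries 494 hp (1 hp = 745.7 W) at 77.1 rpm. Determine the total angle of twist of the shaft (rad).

ω = 2π·77.1/60 = 8.074 rad/s, so T = P/ω = 494×745.7 / 8.074 = 45630 N·m.
J = πd⁴/32 = π(0.185)⁴/32 = 1.150×10^-4 m⁴.
θ = T·L/(G·J) = 45630 × 3.42 / (42.6×10⁹ × 1.150×10^-4) = 0.03185 rad.

0.0319 rad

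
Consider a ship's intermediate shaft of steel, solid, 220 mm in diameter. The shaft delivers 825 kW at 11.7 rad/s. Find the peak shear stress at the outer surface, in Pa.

ω = 11.7 rad/s, so T = P/ω = 825×10³ / 11.70 = 70510 N·m.
J = πd⁴/32 = π(0.220)⁴/32 = 2.300×10^-4 m⁴.
τ_max = T·r/J = 70510 × 0.110 / 2.300×10^-4 = 3.373×10^7 Pa.

3.37e7 Pa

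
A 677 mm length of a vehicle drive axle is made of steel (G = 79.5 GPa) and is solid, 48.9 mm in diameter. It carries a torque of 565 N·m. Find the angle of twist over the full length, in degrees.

0.491°

J = πd⁴/32 = π(0.0489)⁴/32 = 5.614×10^-7 m⁴.
θ = T·L/(G·J) = 565.0 × 0.677 / (79.5×10⁹ × 5.614×10^-7) = 8.571×10^-3 rad.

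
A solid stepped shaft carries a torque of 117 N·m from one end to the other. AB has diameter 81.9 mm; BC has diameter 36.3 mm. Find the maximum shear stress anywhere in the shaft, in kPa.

12500 kPa

Under the same torque, τ_max = 16T/(πd³) is largest where d is smallest — segment BC (d = 36.3 mm).
τ_max = 16·117.0/(π·(0.0363)³) = 1.246×10^7 Pa.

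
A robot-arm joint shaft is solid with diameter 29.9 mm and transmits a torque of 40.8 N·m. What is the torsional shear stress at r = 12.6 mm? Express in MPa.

J = πd⁴/32 = π(0.0299)⁴/32 = 7.847×10^-8 m⁴.
Shear stress varies linearly with radius: τ = T·r/J = 40.80 × 0.0126 / 7.847×10^-8 = 6.552×10^6 Pa.

6.55 MPa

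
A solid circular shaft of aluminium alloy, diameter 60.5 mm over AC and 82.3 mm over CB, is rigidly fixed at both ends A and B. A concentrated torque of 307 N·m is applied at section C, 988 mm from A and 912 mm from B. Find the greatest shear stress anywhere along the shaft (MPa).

2.21 MPa

Compatibility: T_A·a/J_AC = T_B·b/J_CB with T_A + T_B = T₀.
J_AC = 1.32×10^-6 m⁴, J_CB = 4.50×10^-6 m⁴, so T_A = T₀·(J_AC/a)/((J_AC/a)+(J_CB/b)) = 65.18 N·m, T_B = 241.8 N·m.
τ in each portion: τ_AC = 1.50×10^6 Pa, τ_CB = 2.21×10^6 Pa; maximum is in CB.
τ_max = T_CB·r/J = 241.8·0.0411/4.50×10^-6 = 2.209×10^6 Pa.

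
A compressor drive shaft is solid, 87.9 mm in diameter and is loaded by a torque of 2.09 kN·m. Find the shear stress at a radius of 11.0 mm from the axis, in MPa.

3.92 MPa

J = πd⁴/32 = π(0.0879)⁴/32 = 5.861×10^-6 m⁴.
Shear stress varies linearly with radius: τ = T·r/J = 2090 × 0.0110 / 5.861×10^-6 = 3.923×10^6 Pa.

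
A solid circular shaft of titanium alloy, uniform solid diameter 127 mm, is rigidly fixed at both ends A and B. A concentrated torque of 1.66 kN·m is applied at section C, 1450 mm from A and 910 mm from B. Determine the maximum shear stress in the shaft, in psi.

368 psi

With uniform GJ and both ends fixed, compatibility θ_AC = θ_CB gives T_A·a = T_B·b, together with T_A + T_B = T₀.
T_A = T₀·b/(a+b) = 1660·910/2360 = 640.1 N·m; T_B = 1020 N·m.
τ in each portion: τ_AC = 1.59×10^6 Pa, τ_CB = 2.54×10^6 Pa; maximum is in CB.
τ_max = T_CB·r/J = 1020·0.0635/2.55×10^-5 = 2.536×10^6 Pa.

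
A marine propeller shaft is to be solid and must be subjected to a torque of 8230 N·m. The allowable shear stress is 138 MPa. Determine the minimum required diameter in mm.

For a solid shaft τ_max = 16T/(πd³), so d = (16T/(π τ_allow))^(1/3) = (16·8230/(π·1.38×10^8))^(1/3) = 0.06722 m.

67.2 mm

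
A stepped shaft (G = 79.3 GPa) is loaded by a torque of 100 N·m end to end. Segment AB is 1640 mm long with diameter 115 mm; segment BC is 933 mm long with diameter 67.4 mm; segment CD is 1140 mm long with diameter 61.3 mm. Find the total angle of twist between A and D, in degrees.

0.0996°

J_AB = π(0.115)⁴/32 = 1.72×10^-5 m⁴; J_BC = π(0.0674)⁴/32 = 2.03×10^-6 m⁴; J_CD = π(0.0613)⁴/32 = 1.39×10^-6 m⁴.
θ = (T/G)·Σ L_i/J_i = (100.0/79.3×10⁹)·(1.64/1.72×10^-5 + 0.933/2.03×10^-6 + 1.14/1.39×10^-6) = 1.738×10^-3 rad.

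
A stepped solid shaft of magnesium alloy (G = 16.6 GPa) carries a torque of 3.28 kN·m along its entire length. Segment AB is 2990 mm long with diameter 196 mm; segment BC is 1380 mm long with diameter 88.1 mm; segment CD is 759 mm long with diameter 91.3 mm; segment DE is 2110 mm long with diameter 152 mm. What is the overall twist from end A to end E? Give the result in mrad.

80.1 mrad

J_AB = π(0.196)⁴/32 = 1.45×10^-4 m⁴; J_BC = π(0.0881)⁴/32 = 5.91×10^-6 m⁴; J_CD = π(0.0913)⁴/32 = 6.82×10^-6 m⁴; J_DE = π(0.152)⁴/32 = 5.24×10^-5 m⁴.
θ = (T/G)·Σ L_i/J_i = (3280/16.6×10⁹)·(2.99/1.45×10^-4 + 1.38/5.91×10^-6 + 0.759/6.82×10^-6 + 2.11/5.24×10^-5) = 0.08012 rad.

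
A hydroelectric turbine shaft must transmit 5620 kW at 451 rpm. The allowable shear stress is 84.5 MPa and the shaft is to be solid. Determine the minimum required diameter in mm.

193 mm

ω = 2π·451/60 = 47.23 rad/s, so T = P/ω = 5620×10³ / 47.23 = 119000 N·m.
For a solid shaft τ_max = 16T/(πd³), so d = (16T/(π τ_allow))^(1/3) = (16·119000/(π·8.45×10^7))^(1/3) = 0.1928 m.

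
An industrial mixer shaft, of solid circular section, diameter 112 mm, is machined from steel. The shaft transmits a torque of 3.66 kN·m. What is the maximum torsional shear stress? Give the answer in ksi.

J = πd⁴/32 = π(0.112)⁴/32 = 1.545×10^-5 m⁴.
τ_max = T·r/J = 3660 × 0.0560 / 1.545×10^-5 = 1.327×10^7 Pa.

1.92 ksi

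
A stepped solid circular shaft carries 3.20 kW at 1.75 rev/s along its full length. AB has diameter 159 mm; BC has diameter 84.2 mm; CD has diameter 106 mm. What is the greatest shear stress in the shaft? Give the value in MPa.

ω = 2π·1.75 = 11.00 rad/s, so T = P/ω = 3.20×10³ / 11.00 = 291.0 N·m.
Under the same torque, τ_max = 16T/(πd³) is largest where d is smallest — segment BC (d = 84.2 mm).
τ_max = 16·291.0/(π·(0.0842)³) = 2.483×10^6 Pa.

2.48 MPa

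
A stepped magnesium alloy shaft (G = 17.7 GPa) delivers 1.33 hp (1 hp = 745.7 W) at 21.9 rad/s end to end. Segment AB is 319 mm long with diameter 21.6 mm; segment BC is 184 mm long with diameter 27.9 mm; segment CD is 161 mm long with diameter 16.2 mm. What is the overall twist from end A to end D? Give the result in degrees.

ω = 21.9 rad/s, so T = P/ω = 1.33×745.7 / 21.90 = 45.29 N·m.
J_AB = π(0.0216)⁴/32 = 2.14×10^-8 m⁴; J_BC = π(0.0279)⁴/32 = 5.95×10^-8 m⁴; J_CD = π(0.0162)⁴/32 = 6.76×10^-9 m⁴.
θ = (T/G)·Σ L_i/J_i = (45.29/17.7×10⁹)·(0.319/2.14×10^-8 + 0.184/5.95×10^-8 + 0.161/6.76×10^-9) = 0.1070 rad.

6.13°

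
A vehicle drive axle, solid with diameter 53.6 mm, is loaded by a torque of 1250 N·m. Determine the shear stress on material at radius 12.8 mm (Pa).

1.97e7 Pa

J = πd⁴/32 = π(0.0536)⁴/32 = 8.103×10^-7 m⁴.
Shear stress varies linearly with radius: τ = T·r/J = 1250 × 0.0128 / 8.103×10^-7 = 1.975×10^7 Pa.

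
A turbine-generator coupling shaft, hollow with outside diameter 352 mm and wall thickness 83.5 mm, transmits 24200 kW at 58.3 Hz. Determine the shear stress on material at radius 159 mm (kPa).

7550 kPa

ω = 2π·58.3 = 366.3 rad/s, so T = P/ω = 24200×10³ / 366.3 = 66060 N·m.
J = π(d_o⁴ − d_i⁴)/32 = π(0.352⁴ − 0.185⁴)/32 = 1.392×10^-3 m⁴.
Shear stress varies linearly with radius: τ = T·r/J = 66060 × 0.159 / 1.392×10^-3 = 7.545×10^6 Pa.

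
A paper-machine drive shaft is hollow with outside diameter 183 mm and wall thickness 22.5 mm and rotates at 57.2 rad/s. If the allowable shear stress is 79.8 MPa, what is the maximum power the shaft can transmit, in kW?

J = π(d_o⁴ − d_i⁴)/32 = π(0.183⁴ − 0.138⁴)/32 = 7.450×10^-5 m⁴.
T_max = τ_allow·J/r = 7.98×10^7 × 7.450×10^-5 / 0.0915 = 64970 N·m.
ω = 57.2 rad/s, so P_max = T_max·ω = 3.716×10^6 W.

3720 kW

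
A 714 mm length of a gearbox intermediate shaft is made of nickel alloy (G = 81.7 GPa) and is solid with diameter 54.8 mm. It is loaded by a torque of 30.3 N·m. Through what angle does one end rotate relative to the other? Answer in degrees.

0.0171°

J = πd⁴/32 = π(0.0548)⁴/32 = 8.854×10^-7 m⁴.
θ = T·L/(G·J) = 30.30 × 0.714 / (81.7×10⁹ × 8.854×10^-7) = 2.991×10^-4 rad.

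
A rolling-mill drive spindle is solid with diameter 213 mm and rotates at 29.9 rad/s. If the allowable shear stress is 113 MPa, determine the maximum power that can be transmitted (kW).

6410 kW

J = πd⁴/32 = π(0.213)⁴/32 = 2.021×10^-4 m⁴.
T_max = τ_allow·J/r = 1.13×10^8 × 2.021×10^-4 / 0.106 = 214400 N·m.
ω = 29.9 rad/s, so P_max = T_max·ω = 6.411×10^6 W.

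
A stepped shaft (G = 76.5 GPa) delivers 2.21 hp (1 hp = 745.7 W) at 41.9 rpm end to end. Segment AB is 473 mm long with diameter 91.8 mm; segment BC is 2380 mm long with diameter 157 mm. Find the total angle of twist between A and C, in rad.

5.29e-4 rad

ω = 2π·41.9/60 = 4.388 rad/s, so T = P/ω = 2.21×745.7 / 4.388 = 375.6 N·m.
J_AB = π(0.0918)⁴/32 = 6.97×10^-6 m⁴; J_BC = π(0.157)⁴/32 = 5.96×10^-5 m⁴.
θ = (T/G)·Σ L_i/J_i = (375.6/76.5×10⁹)·(0.473/6.97×10^-6 + 2.38/5.96×10^-5) = 5.290×10^-4 rad.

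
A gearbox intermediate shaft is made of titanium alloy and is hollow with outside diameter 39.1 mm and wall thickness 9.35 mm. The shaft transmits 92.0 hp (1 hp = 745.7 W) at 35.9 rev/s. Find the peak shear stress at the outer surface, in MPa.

ω = 2π·35.9 = 225.6 rad/s, so T = P/ω = 92.0×745.7 / 225.6 = 304.1 N·m.
J = π(d_o⁴ − d_i⁴)/32 = π(0.0391⁴ − 0.0204⁴)/32 = 2.125×10^-7 m⁴.
τ_max = T·r/J = 304.1 × 0.0196 / 2.125×10^-7 = 2.799×10^7 Pa.

28.0 MPa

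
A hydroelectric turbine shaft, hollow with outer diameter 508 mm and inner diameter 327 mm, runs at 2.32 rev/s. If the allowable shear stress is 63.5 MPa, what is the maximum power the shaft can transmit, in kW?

J = π(d_o⁴ − d_i⁴)/32 = π(0.508⁴ − 0.327⁴)/32 = 5.416×10^-3 m⁴.
T_max = τ_allow·J/r = 6.35×10^7 × 5.416×10^-3 / 0.254 = 1.354e6 N·m.
ω = 2π·2.32 = 14.58 rad/s, so P_max = T_max·ω = 1.974×10^7 W.

19700 kW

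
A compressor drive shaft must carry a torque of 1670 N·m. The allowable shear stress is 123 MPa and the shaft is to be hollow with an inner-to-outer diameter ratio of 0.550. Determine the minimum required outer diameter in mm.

42.4 mm

For a hollow shaft with d_i/d_o = 0.550: τ_max = 16T/(π d_o³ (1−k⁴)), so d_o = [16T/(π τ_allow (1−k⁴))]^(1/3) = [16·1670/(π·1.23×10^8·0.9085)]^(1/3) = 0.04238 m.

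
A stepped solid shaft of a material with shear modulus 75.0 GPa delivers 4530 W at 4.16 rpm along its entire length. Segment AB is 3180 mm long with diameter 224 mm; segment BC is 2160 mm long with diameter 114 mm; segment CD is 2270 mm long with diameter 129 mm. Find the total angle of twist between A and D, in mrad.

ω = 2π·4.16/60 = 0.4356 rad/s, so T = P/ω = 4530 / 0.4356 = 10400 N·m.
J_AB = π(0.224)⁴/32 = 2.47×10^-4 m⁴; J_BC = π(0.114)⁴/32 = 1.66×10^-5 m⁴; J_CD = π(0.129)⁴/32 = 2.72×10^-5 m⁴.
θ = (T/G)·Σ L_i/J_i = (10400/75.0×10⁹)·(3.18/2.47×10^-4 + 2.16/1.66×10^-5 + 2.27/2.72×10^-5) = 0.03142 rad.

31.4 mrad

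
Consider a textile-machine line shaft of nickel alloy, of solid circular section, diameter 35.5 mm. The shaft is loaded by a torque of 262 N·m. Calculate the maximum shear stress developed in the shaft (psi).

4330 psi

J = πd⁴/32 = π(0.0355)⁴/32 = 1.559×10^-7 m⁴.
τ_max = T·r/J = 262.0 × 0.0177 / 1.559×10^-7 = 2.983×10^7 Pa.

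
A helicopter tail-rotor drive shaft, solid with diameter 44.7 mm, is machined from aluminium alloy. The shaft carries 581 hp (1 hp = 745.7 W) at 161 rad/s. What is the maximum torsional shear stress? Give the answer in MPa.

ω = 161 rad/s, so T = P/ω = 581×745.7 / 161.0 = 2691 N·m.
J = πd⁴/32 = π(0.0447)⁴/32 = 3.919×10^-7 m⁴.
τ_max = T·r/J = 2691 × 0.0224 / 3.919×10^-7 = 1.534×10^8 Pa.

153 MPa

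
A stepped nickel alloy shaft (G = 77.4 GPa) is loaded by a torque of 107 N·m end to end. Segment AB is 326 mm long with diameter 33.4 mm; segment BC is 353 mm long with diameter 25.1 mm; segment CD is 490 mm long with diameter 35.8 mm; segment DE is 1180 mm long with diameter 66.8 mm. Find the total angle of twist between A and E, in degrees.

J_AB = π(0.0334)⁴/32 = 1.22×10^-7 m⁴; J_BC = π(0.0251)⁴/32 = 3.90×10^-8 m⁴; J_CD = π(0.0358)⁴/32 = 1.61×10^-7 m⁴; J_DE = π(0.0668)⁴/32 = 1.95×10^-6 m⁴.
θ = (T/G)·Σ L_i/J_i = (107.0/77.4×10⁹)·(0.326/1.22×10^-7 + 0.353/3.90×10^-8 + 0.490/1.61×10^-7 + 1.18/1.95×10^-6) = 0.02125 rad.

1.22°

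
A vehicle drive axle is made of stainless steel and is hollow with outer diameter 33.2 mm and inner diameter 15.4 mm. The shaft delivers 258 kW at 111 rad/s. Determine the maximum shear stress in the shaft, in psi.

49200 psi

ω = 111 rad/s, so T = P/ω = 258×10³ / 111.0 = 2324 N·m.
J = π(d_o⁴ − d_i⁴)/32 = π(0.0332⁴ − 0.0154⁴)/32 = 1.138×10^-7 m⁴.
τ_max = T·r/J = 2324 × 0.0166 / 1.138×10^-7 = 3.392×10^8 Pa.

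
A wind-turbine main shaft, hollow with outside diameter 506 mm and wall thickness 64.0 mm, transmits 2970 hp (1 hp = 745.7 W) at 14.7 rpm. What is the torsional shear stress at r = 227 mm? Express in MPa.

ω = 2π·14.7/60 = 1.539 rad/s, so T = P/ω = 2970×745.7 / 1.539 = 1.439e6 N·m.
J = π(d_o⁴ − d_i⁴)/32 = π(0.506⁴ − 0.378⁴)/32 = 4.431×10^-3 m⁴.
Shear stress varies linearly with radius: τ = T·r/J = 1.439e6 × 0.227 / 4.431×10^-3 = 7.370×10^7 Pa.

73.7 MPa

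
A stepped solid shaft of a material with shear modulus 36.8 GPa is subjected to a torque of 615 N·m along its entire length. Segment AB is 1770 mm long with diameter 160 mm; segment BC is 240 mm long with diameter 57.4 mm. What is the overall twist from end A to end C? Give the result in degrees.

0.242°

J_AB = π(0.160)⁴/32 = 6.43×10^-5 m⁴; J_BC = π(0.0574)⁴/32 = 1.07×10^-6 m⁴.
θ = (T/G)·Σ L_i/J_i = (615.0/36.8×10⁹)·(1.77/6.43×10^-5 + 0.240/1.07×10^-6) = 4.223×10^-3 rad.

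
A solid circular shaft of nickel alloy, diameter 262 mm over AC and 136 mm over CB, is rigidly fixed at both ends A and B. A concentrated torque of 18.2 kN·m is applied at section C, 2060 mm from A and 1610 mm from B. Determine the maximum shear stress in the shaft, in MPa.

Compatibility: T_A·a/J_AC = T_B·b/J_CB with T_A + T_B = T₀.
J_AC = 4.63×10^-4 m⁴, J_CB = 3.36×10^-5 m⁴, so T_A = T₀·(J_AC/a)/((J_AC/a)+(J_CB/b)) = 16650 N·m, T_B = 1547 N·m.
τ in each portion: τ_AC = 4.72×10^6 Pa, τ_CB = 3.13×10^6 Pa; maximum is in AC.
τ_max = T_AC·r/J = 16650·0.131/4.63×10^-4 = 4.716×10^6 Pa.

4.72 MPa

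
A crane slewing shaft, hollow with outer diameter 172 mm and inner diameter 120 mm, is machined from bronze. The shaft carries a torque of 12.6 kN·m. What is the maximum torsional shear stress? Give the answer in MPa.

16.5 MPa

J = π(d_o⁴ − d_i⁴)/32 = π(0.172⁴ − 0.120⁴)/32 = 6.557×10^-5 m⁴.
τ_max = T·r/J = 12600 × 0.0860 / 6.557×10^-5 = 1.653×10^7 Pa.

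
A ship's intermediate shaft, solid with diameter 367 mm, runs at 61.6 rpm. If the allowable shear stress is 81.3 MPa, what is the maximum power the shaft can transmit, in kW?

5090 kW

J = πd⁴/32 = π(0.367)⁴/32 = 1.781×10^-3 m⁴.
T_max = τ_allow·J/r = 8.13×10^7 × 1.781×10^-3 / 0.183 = 789100 N·m.
ω = 2π·61.6/60 = 6.451 rad/s, so P_max = T_max·ω = 5.090×10^6 W.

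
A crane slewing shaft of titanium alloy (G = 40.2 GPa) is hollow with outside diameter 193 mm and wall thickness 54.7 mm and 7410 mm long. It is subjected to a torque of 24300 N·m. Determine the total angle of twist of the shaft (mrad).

34.1 mrad

J = π(d_o⁴ − d_i⁴)/32 = π(0.193⁴ − 0.0836⁴)/32 = 1.314×10^-4 m⁴.
θ = T·L/(G·J) = 24300 × 7.41 / (40.2×10⁹ × 1.314×10^-4) = 0.03408 rad.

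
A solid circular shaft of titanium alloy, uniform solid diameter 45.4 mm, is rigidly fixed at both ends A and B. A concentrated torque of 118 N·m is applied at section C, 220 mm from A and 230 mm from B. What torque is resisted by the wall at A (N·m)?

60.3 N·m

With uniform GJ and both ends fixed, compatibility θ_AC = θ_CB gives T_A·a = T_B·b, together with T_A + T_B = T₀.
T_A = T₀·b/(a+b) = 118.0·230/450.0 = 60.31 N·m; T_B = 57.69 N·m.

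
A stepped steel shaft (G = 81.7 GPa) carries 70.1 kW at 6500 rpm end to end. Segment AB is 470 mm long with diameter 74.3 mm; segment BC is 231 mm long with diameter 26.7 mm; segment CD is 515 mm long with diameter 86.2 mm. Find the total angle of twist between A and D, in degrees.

0.353°

ω = 2π·6500/60 = 680.7 rad/s, so T = P/ω = 70.1×10³ / 680.7 = 103.0 N·m.
J_AB = π(0.0743)⁴/32 = 2.99×10^-6 m⁴; J_BC = π(0.0267)⁴/32 = 4.99×10^-8 m⁴; J_CD = π(0.0862)⁴/32 = 5.42×10^-6 m⁴.
θ = (T/G)·Σ L_i/J_i = (103.0/81.7×10⁹)·(0.470/2.99×10^-6 + 0.231/4.99×10^-8 + 0.515/5.42×10^-6) = 6.154×10^-3 rad.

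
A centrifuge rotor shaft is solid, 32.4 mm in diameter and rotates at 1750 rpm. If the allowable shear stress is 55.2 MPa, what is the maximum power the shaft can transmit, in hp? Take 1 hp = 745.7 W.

90.6 hp

J = πd⁴/32 = π(0.0324)⁴/32 = 1.082×10^-7 m⁴.
T_max = τ_allow·J/r = 5.52×10^7 × 1.082×10^-7 / 0.0162 = 368.6 N·m.
ω = 2π·1750/60 = 183.3 rad/s, so P_max = T_max·ω = 6.756×10^4 W.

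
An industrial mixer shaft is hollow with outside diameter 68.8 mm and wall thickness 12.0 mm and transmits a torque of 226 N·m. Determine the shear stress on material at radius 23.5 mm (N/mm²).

2.94 N/mm²

J = π(d_o⁴ − d_i⁴)/32 = π(0.0688⁴ − 0.0448⁴)/32 = 1.804×10^-6 m⁴.
Shear stress varies linearly with radius: τ = T·r/J = 226.0 × 0.0235 / 1.804×10^-6 = 2.944×10^6 Pa.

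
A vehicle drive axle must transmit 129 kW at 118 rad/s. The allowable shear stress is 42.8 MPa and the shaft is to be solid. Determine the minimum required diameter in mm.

50.7 mm

ω = 118 rad/s, so T = P/ω = 129×10³ / 118.0 = 1093 N·m.
For a solid shaft τ_max = 16T/(πd³), so d = (16T/(π τ_allow))^(1/3) = (16·1093/(π·4.28×10^7))^(1/3) = 0.05067 m.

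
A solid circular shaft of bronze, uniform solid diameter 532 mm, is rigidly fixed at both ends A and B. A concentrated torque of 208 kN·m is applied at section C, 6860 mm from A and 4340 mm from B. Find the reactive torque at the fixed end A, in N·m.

80600 N·m

With uniform GJ and both ends fixed, compatibility θ_AC = θ_CB gives T_A·a = T_B·b, together with T_A + T_B = T₀.
T_A = T₀·b/(a+b) = 208000·4340/11200 = 80600 N·m; T_B = 127400 N·m.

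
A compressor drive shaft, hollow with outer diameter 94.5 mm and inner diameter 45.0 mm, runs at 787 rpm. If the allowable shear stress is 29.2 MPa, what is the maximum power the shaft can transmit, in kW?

J = π(d_o⁴ − d_i⁴)/32 = π(0.0945⁴ − 0.0450⁴)/32 = 7.427×10^-6 m⁴.
T_max = τ_allow·J/r = 2.92×10^7 × 7.427×10^-6 / 0.0473 = 4590 N·m.
ω = 2π·787/60 = 82.41 rad/s, so P_max = T_max·ω = 3.783×10^5 W.

378 kW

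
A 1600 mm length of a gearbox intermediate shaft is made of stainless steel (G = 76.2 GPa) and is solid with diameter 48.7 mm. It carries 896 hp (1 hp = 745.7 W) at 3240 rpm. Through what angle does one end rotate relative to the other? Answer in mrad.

ω = 2π·3240/60 = 339.3 rad/s, so T = P/ω = 896×745.7 / 339.3 = 1969 N·m.
J = πd⁴/32 = π(0.0487)⁴/32 = 5.522×10^-7 m⁴.
θ = T·L/(G·J) = 1969 × 1.60 / (76.2×10⁹ × 5.522×10^-7) = 0.07488 rad.

74.9 mrad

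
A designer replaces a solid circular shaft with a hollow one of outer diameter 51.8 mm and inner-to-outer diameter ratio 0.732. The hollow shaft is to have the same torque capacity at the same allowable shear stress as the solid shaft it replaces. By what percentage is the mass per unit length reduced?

Equal τ_max and T ⇒ the solid shaft needs d_s³ = d_o³(1−k⁴), so d_s = 51.8·(1−0.732⁴)^(1/3) = 46.27 mm.
Area ratio A_h/A_s = d_o²(1−k²)/d_s² = (1−k²)/(1−k⁴)^(2/3) = 0.5817.
Mass saving = 1 − 0.5817 = 41.8 %.

41.8 %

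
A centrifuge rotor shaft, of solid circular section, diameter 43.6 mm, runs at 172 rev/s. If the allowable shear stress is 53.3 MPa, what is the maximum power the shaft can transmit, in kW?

J = πd⁴/32 = π(0.0436)⁴/32 = 3.548×10^-7 m⁴.
T_max = τ_allow·J/r = 5.33×10^7 × 3.548×10^-7 / 0.0218 = 867.4 N·m.
ω = 2π·172 = 1081 rad/s, so P_max = T_max·ω = 9.374×10^5 W.

937 kW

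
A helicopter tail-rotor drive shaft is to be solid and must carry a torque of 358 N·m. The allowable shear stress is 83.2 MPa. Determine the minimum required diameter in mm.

28.0 mm

For a solid shaft τ_max = 16T/(πd³), so d = (16T/(π τ_allow))^(1/3) = (16·358.0/(π·8.32×10^7))^(1/3) = 0.02798 m.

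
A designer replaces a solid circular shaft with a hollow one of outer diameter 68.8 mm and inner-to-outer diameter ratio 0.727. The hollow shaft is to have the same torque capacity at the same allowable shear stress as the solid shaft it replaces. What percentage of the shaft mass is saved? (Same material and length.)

41.3 %

Equal τ_max and T ⇒ the solid shaft needs d_s³ = d_o³(1−k⁴), so d_s = 68.8·(1−0.727⁴)^(1/3) = 61.68 mm.
Area ratio A_h/A_s = d_o²(1−k²)/d_s² = (1−k²)/(1−k⁴)^(2/3) = 0.5865.
Mass saving = 1 − 0.5865 = 41.3 %.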